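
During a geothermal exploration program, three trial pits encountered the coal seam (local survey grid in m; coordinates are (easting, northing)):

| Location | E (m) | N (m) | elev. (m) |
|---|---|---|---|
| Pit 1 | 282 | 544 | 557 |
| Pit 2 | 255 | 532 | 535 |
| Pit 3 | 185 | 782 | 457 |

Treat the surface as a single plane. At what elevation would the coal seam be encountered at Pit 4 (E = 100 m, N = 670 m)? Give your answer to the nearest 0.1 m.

393.3 m

Let the plane be z = a·E + b·N + c.
Pit 2−Pit 1: −27a − 12b = −22;  Pit 3−Pit 1: −97a + 238b = −100.
Solving gives a = 0.84796, b = −0.07457.
Then c = 557 − a·282 − b·544 = 358.44.
At (100, 670): z = 84.8 − 50.0 + 358.44 = 393.3 m.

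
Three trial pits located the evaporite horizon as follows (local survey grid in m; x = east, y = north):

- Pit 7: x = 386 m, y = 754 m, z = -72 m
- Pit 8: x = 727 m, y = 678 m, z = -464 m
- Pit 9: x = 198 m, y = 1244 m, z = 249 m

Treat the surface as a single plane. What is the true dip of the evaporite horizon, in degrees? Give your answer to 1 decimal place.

Two edge vectors: Pit 7→Pit 8 = (341, -76, -392), Pit 7→Pit 9 = (-188, 490, 321).
Normal n = (Pit 7→Pit 8) × (Pit 7→Pit 9) = (167684, -35765, 152802).
So ∂z/∂x = −n_x/n_z = −1.09739 and ∂z/∂y = −n_y/n_z = 0.23406.
Gradient magnitude |∇z| = √(a² + b²) = √(1.20427 + 0.05478) = 1.12208.
True dip = arctan(1.12208) = 48.3°, dipping toward ESE (azimuth ≈ 102°).

48.3°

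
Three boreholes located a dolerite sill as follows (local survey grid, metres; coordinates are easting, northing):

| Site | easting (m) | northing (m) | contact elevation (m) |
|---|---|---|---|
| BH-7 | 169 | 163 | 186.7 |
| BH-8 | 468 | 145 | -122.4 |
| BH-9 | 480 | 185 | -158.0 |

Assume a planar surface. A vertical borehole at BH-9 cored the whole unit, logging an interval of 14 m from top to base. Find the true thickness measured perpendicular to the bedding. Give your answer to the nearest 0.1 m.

8.9 m

Two edge vectors: BH-7→BH-8 = (299, -18, -309.1), BH-7→BH-9 = (311, 22, -344.7).
Normal n = (BH-7→BH-8) × (BH-7→BH-9) = (13004.8, 6935.2, 12176).
So ∂z/∂easting = −n_x/n_z = −1.06807 and ∂z/∂northing = −n_y/n_z = −0.56958.
|∇z| = √(a²+b²) = 1.21045, so dip δ = arctan(1.21045) = 50.44°.
True thickness = vertical thickness × cos δ = 14 × cos 50.44° = 8.9 m.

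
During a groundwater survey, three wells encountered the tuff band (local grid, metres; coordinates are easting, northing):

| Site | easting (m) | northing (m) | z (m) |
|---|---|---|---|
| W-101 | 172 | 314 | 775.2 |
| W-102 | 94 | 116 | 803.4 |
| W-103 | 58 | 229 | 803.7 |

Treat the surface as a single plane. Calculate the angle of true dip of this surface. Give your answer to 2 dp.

Two edge vectors: W-101→W-102 = (-78, -198, 28.2), W-101→W-103 = (-114, -85, 28.5).
Normal n = (W-101→W-102) × (W-101→W-103) = (-3246, -991.8, -15942).
So ∂z/∂easting = −n_x/n_z = −0.20361 and ∂z/∂northing = −n_y/n_z = −0.06221.
Gradient magnitude |∇z| = √(a² + b²) = √(0.04146 + 0.00387) = 0.21291.
True dip = arctan(0.21291) = 12.02°, dipping toward ENE (azimuth ≈ 073°).

12.02°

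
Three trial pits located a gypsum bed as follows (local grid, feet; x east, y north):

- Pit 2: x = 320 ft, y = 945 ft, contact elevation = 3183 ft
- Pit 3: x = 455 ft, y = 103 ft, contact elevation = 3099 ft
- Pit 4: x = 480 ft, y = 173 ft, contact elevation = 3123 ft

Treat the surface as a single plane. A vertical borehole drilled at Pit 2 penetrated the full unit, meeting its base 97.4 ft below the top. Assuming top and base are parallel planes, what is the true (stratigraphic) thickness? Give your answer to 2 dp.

Let the plane be z = a·x + b·y + c.
Pit 3−Pit 2: 135a − 842b = −84;  Pit 4−Pit 2: 160a − 772b = −60.
Solving gives a = 0.46977, b = 0.17508.
|∇z| = √(a²+b²) = 0.50134, so dip δ = arctan(0.50134) = 26.63°.
True thickness = vertical thickness × cos δ = 97.4 × cos 26.63° = 87.07 ft.

87.07 ft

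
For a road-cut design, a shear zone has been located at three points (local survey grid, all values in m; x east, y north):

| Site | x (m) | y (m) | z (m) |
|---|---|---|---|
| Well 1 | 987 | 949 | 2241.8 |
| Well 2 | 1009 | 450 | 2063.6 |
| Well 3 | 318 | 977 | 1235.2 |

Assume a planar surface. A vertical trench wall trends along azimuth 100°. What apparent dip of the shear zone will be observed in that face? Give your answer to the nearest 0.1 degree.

55.0°

Let the plane be z = a·x + b·y + c.
Well 2−Well 1: 22a − 499b = −178.2;  Well 3−Well 1: −669a + 28b = −1006.6.
Solving gives a = 1.52239, b = 0.42423.
Unit vector along 100° is (sin 100°, cos 100°) = (0.9848, -0.1736).
Slope in that direction = a·(0.9848) + b·(-0.1736) = 1.42559.
Apparent dip = arctan|1.42559| = 55.0° (true dip is 57.7°, so apparent ≤ true as expected).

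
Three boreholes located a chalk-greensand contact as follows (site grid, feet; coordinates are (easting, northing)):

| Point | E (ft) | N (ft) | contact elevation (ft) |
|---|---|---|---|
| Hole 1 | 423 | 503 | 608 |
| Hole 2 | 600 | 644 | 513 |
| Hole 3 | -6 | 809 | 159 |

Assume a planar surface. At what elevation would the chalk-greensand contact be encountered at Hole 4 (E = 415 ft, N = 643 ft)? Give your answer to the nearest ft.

459 ft

Two edge vectors: Hole 1→Hole 2 = (177, 141, -95), Hole 1→Hole 3 = (-429, 306, -449).
Normal n = (Hole 1→Hole 2) × (Hole 1→Hole 3) = (-34239, 120228, 114651).
So ∂z/∂E = −n_x/n_z = 0.29864 and ∂z/∂N = −n_y/n_z = −1.04864.
Intercept c from Hole 1: 608 − 126.32 + 527.47 = 1009.14.
At (415, 643): z = 123.9 − 674.3 + 1009.14 = 458.8 ft.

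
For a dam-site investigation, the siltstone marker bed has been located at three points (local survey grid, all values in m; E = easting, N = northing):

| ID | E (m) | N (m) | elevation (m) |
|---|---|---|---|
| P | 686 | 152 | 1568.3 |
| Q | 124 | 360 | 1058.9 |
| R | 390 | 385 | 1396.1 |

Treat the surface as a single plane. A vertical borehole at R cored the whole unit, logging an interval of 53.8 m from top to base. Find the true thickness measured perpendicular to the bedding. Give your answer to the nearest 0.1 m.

Two edge vectors: P→Q = (-562, 208, -509.4), P→R = (-296, 233, -172.2).
Normal n = (P→Q) × (P→R) = (82872.6, 54006, -69378).
So ∂z/∂E = −n_x/n_z = 1.19451 and ∂z/∂N = −n_y/n_z = 0.77843.
|∇z| = √(a²+b²) = 1.42576, so dip δ = arctan(1.42576) = 54.96°.
True thickness = vertical thickness × cos δ = 53.8 × cos 54.96° = 30.9 m.

30.9 m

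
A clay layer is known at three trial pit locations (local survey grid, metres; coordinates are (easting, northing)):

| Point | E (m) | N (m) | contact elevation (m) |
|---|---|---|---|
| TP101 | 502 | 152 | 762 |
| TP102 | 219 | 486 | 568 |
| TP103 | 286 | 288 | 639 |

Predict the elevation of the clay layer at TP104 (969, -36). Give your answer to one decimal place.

1005.6 m

Let the plane be z = a·E + b·N + c.
TP102−TP101: −283a + 334b = −194;  TP103−TP101: −216a + 136b = −123.
Solving gives a = 0.43671, b = −0.21081.
Then c = 762 − a·502 − b·152 = 574.81.
At (969, -36): z = 423.2 + 7.6 + 574.81 = 1005.6 m.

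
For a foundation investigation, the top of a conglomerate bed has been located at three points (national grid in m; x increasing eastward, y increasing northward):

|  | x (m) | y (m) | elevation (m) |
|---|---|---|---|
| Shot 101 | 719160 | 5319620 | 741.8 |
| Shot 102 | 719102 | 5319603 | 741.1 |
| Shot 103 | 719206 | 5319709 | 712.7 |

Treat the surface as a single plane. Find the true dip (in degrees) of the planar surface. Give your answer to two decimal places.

Two edge vectors: Shot 101→Shot 102 = (-58, -17, -0.7), Shot 101→Shot 103 = (46, 89, -29.1).
Normal n = (Shot 101→Shot 102) × (Shot 101→Shot 103) = (557, -1720, -4380).
So ∂z/∂x = −n_x/n_z = 0.12717 and ∂z/∂y = −n_y/n_z = −0.39269.
Gradient magnitude |∇z| = √(a² + b²) = √(0.01617 + 0.15421) = 0.41277.
True dip = arctan(0.41277) = 22.43°, dipping toward NNW (azimuth ≈ 342°).

22.43°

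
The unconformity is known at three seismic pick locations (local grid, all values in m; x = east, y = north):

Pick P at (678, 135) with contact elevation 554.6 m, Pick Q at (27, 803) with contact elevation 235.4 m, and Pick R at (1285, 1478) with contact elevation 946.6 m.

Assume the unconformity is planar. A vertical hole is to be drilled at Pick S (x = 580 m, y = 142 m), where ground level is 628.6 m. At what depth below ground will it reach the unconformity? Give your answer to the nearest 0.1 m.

126.5 m

Two edge vectors: Pick P→Pick Q = (-651, 668, -319.2), Pick P→Pick R = (607, 1343, 392).
Normal n = (Pick P→Pick Q) × (Pick P→Pick R) = (690541.6, 61437.6, -1279769).
So ∂z/∂x = −n_x/n_z = 0.539583 and ∂z/∂y = −n_y/n_z = 0.048007.
Intercept c from Pick P: 554.6 − 365.84 − 6.48 = 182.28.
At (580, 142): z_contact = 312.96 + 6.82 + 182.28 = 502.06 m.
Depth below ground = 628.6 − 502.06 = 126.5 m.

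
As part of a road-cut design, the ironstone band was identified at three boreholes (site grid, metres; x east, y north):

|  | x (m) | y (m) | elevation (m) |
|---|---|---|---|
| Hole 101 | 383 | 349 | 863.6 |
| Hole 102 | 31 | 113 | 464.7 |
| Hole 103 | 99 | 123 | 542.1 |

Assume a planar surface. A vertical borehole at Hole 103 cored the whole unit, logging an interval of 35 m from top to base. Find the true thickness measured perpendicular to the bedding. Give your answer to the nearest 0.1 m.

23.1 m

Let the plane be z = a·x + b·y + c.
Hole 102−Hole 101: −352a − 236b = −398.9;  Hole 103−Hole 101: −284a − 226b = −321.5.
Solving gives a = 1.13964, b = −0.00955.
|∇z| = √(a²+b²) = 1.13968, so dip δ = arctan(1.13968) = 48.73°.
True thickness = vertical thickness × cos δ = 35 × cos 48.73° = 23.1 m.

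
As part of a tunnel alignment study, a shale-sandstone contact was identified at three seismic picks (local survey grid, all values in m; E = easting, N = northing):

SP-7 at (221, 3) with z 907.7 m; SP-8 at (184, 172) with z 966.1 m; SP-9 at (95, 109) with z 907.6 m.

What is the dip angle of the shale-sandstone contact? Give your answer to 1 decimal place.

Let the plane be z = a·E + b·N + c.
SP-8−SP-7: −37a + 169b = 58.4;  SP-9−SP-7: −126a + 106b = −0.1.
Solving gives a = 0.35732, b = 0.42379.
Gradient magnitude |∇z| = √(a² + b²) = √(0.12767 + 0.17960) = 0.55432.
True dip = arctan(0.55432) = 29.0°, dipping toward SW (azimuth ≈ 220°).

29.0°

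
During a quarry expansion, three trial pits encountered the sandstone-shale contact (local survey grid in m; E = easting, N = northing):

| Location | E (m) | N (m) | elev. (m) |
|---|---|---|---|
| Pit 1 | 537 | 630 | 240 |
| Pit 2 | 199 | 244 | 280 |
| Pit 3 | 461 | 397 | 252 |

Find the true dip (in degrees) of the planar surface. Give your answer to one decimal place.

5.5°

Let the plane be z = a·E + b·N + c.
Pit 2−Pit 1: −338a − 386b = 40;  Pit 3−Pit 1: −76a − 233b = 12.
Solving gives a = −0.09486, b = −0.02056.
Gradient magnitude |∇z| = √(a² + b²) = √(0.00900 + 0.00042) = 0.09707.
True dip = arctan(0.09707) = 5.5°, dipping toward ENE (azimuth ≈ 078°).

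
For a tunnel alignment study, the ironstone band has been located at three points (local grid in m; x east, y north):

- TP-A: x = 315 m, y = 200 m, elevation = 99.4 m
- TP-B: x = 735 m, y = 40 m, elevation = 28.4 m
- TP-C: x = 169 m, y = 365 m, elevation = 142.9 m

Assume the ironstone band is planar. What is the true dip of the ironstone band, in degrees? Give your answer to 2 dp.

Let the plane be z = a·x + b·y + c.
TP-B−TP-A: 420a − 160b = −71;  TP-C−TP-A: −146a + 165b = 43.5.
Solving gives a = −0.10350, b = 0.17205.
Gradient magnitude |∇z| = √(a² + b²) = √(0.01071 + 0.02960) = 0.20078.
True dip = arctan(0.20078) = 11.35°, dipping toward SSE (azimuth ≈ 149°).

11.35°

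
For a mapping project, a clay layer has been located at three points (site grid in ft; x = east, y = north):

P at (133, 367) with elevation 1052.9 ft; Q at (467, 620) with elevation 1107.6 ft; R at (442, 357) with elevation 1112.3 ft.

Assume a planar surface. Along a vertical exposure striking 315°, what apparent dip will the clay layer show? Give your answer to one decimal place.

9.1°

Two edge vectors: P→Q = (334, 253, 54.7), P→R = (309, -10, 59.4).
Normal n = (P→Q) × (P→R) = (15575.2, -2937.3, -81517).
So ∂z/∂x = −n_x/n_z = 0.19107 and ∂z/∂y = −n_y/n_z = −0.03603.
Unit vector along 315° is (sin 315°, cos 315°) = (-0.7071, 0.7071).
Slope in that direction = a·(-0.7071) + b·(0.7071) = −0.16058.
Apparent dip = arctan|0.16058| = 9.1° (true dip is 11.0°, so apparent ≤ true as expected).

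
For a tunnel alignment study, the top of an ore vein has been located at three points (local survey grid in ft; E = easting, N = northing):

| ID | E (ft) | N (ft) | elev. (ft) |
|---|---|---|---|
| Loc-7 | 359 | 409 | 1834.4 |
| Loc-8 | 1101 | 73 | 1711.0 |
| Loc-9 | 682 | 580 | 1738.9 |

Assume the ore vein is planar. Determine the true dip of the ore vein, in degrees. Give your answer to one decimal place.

14.7°

Let the plane be z = a·E + b·N + c.
Loc-8−Loc-7: 742a − 336b = −123.4;  Loc-9−Loc-7: 323a + 171b = −95.5.
Solving gives a = −0.22594, b = −0.13170.
Gradient magnitude |∇z| = √(a² + b²) = √(0.05105 + 0.01734) = 0.26152.
True dip = arctan(0.26152) = 14.7°, dipping toward ENE (azimuth ≈ 060°).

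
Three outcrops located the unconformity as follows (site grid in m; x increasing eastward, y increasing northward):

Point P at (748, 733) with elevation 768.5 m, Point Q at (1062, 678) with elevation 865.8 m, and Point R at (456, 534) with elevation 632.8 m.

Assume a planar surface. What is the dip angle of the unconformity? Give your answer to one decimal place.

Two edge vectors: Point P→Point Q = (314, -55, 97.3), Point P→Point R = (-292, -199, -135.7).
Normal n = (Point P→Point Q) × (Point P→Point R) = (26826.2, 14198.2, -78546).
So ∂z/∂x = −n_x/n_z = 0.34153 and ∂z/∂y = −n_y/n_z = 0.18076.
Gradient magnitude |∇z| = √(a² + b²) = √(0.11665 + 0.03268) = 0.38642.
True dip = arctan(0.38642) = 21.1°, dipping toward WSW (azimuth ≈ 242°).

21.1°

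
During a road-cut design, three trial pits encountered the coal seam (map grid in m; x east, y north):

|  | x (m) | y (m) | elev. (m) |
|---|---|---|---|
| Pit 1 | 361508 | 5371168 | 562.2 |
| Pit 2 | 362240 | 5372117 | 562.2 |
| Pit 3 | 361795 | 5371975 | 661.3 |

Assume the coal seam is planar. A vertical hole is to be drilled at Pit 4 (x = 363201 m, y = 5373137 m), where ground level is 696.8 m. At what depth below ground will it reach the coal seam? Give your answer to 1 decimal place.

186.1 m

Let the plane be z = a·x + b·y + c.
Pit 2−Pit 1: 732a + 949b = 0;  Pit 3−Pit 1: 287a + 807b = 99.1.
Solving gives a = −0.295406473, b = 0.227858312.
Then c = 562.2 − a·361508 − b·5371168 = −1116511.27.
At (363201, 5373137): z_contact = −107291.93 + 1224313.93 − 1116511.27 = 510.73 m.
Depth below ground = 696.8 − 510.73 = 186.1 m.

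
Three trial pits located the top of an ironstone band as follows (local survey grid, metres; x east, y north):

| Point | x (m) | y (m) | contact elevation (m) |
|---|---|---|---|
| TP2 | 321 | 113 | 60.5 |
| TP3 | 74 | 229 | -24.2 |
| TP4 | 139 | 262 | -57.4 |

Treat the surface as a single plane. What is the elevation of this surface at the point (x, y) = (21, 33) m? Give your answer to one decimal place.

150.6 m

Let the plane be z = a·x + b·y + c.
TP3−TP2: −247a + 116b = −84.7;  TP4−TP2: −182a + 149b = −117.9.
Solving gives a = −0.06731, b = −0.87349.
Then c = 60.5 − a·321 − b·113 = 180.81.
At (21, 33): z = −1.4 − 28.8 + 180.81 = 150.6 m.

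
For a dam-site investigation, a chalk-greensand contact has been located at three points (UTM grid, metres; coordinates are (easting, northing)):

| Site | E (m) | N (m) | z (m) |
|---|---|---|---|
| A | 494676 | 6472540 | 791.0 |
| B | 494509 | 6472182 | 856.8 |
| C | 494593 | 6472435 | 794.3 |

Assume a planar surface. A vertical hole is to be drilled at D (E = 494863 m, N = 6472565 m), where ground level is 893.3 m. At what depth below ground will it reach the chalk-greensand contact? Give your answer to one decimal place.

24.4 m

Two edge vectors: A→B = (-167, -358, 65.8), A→C = (-83, -105, 3.3).
Normal n = (A→B) × (A→C) = (5727.6, -4910.3, -12179).
So ∂z/∂E = −n_x/n_z = 0.470284917 and ∂z/∂N = −n_y/n_z = −0.403177601.
Intercept c from A: 791 − 232638.66 + 2609583.15 = 2377735.49.
At (494863, 6472565): z_contact = 232726.60 − 2609593.23 + 2377735.49 = 868.86 m.
Depth below ground = 893.3 − 868.86 = 24.4 m.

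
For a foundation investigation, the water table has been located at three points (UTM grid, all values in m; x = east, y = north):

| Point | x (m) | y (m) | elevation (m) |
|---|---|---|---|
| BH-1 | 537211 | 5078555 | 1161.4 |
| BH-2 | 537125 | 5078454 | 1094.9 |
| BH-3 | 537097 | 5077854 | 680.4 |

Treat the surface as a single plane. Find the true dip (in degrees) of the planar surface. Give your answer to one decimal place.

34.8°

Let the plane be z = a·x + b·y + c.
BH-2−BH-1: −86a − 101b = −66.5;  BH-3−BH-1: −114a − 701b = −481.
Solving gives a = −0.04028, b = 0.69271.
Gradient magnitude |∇z| = √(a² + b²) = √(0.00162 + 0.47985) = 0.69388.
True dip = arctan(0.69388) = 34.8°, dipping toward S (azimuth ≈ 177°).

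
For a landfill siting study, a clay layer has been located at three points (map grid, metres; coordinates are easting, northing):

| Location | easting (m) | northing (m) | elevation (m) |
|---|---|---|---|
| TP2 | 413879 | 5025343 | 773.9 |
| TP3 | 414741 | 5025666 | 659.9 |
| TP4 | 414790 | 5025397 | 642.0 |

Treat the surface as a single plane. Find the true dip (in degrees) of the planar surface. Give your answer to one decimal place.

Two edge vectors: TP2→TP3 = (862, 323, -114), TP2→TP4 = (911, 54, -131.9).
Normal n = (TP2→TP3) × (TP2→TP4) = (-36447.7, 9843.8, -247705).
So ∂z/∂easting = −n_x/n_z = −0.14714 and ∂z/∂northing = −n_y/n_z = 0.03974.
Gradient magnitude |∇z| = √(a² + b²) = √(0.02165 + 0.00158) = 0.15241.
True dip = arctan(0.15241) = 8.7°, dipping toward ESE (azimuth ≈ 105°).

8.7°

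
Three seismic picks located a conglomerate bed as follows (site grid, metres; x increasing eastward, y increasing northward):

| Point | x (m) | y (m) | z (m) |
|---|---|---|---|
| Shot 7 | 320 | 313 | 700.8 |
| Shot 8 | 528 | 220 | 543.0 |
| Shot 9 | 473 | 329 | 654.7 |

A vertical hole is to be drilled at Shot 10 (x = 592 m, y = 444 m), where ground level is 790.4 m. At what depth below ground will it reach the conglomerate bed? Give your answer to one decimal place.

Let the plane be z = a·x + b·y + c.
Shot 8−Shot 7: 208a − 93b = −157.8;  Shot 9−Shot 7: 153a + 16b = −46.1.
Solving gives a = −0.38800, b = 0.82899.
Then c = 700.8 − a·320 − b·313 = 565.49.
At (592, 444): z_contact = −229.70 + 368.07 + 565.49 = 703.86 m.
Depth below ground = 790.4 − 703.86 = 86.5 m.

86.5 m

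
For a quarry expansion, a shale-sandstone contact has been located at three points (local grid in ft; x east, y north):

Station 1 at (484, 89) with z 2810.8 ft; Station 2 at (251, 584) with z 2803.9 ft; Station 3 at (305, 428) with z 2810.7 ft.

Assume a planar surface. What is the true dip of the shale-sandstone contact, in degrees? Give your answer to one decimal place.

Let the plane be z = a·x + b·y + c.
Station 2−Station 1: −233a + 495b = −6.9;  Station 3−Station 1: −179a + 339b = −0.1.
Solving gives a = −0.23805, b = −0.12599.
Gradient magnitude |∇z| = √(a² + b²) = √(0.05667 + 0.01587) = 0.26934.
True dip = arctan(0.26934) = 15.1°, dipping toward ENE (azimuth ≈ 062°).

15.1°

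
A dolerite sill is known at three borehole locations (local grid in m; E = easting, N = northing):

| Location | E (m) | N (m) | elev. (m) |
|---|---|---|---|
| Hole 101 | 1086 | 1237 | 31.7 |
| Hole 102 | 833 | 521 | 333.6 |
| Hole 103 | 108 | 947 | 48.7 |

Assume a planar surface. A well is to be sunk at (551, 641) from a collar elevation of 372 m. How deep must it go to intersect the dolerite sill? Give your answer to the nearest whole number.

Two edge vectors: Hole 101→Hole 102 = (-253, -716, 301.9), Hole 101→Hole 103 = (-978, -290, 17).
Normal n = (Hole 101→Hole 102) × (Hole 101→Hole 103) = (75379, -290957.2, -626878).
So ∂z/∂E = −n_x/n_z = 0.12025 and ∂z/∂N = −n_y/n_z = −0.46414.
Intercept c from Hole 101: 31.7 − 130.59 + 574.14 = 475.25.
At (551, 641): z_contact = 66.3 − 297.5 + 475.25 = 244.0 m.
Depth below ground = 372 − 244.0 = 128 m.

128 m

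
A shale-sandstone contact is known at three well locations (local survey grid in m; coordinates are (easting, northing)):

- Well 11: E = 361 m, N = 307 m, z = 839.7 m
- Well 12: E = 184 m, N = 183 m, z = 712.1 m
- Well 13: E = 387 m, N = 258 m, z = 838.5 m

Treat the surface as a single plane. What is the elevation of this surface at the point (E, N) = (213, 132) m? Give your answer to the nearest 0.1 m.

Let the plane be z = a·E + b·N + c.
Well 12−Well 11: −177a − 124b = −127.6;  Well 13−Well 11: 26a − 49b = −1.2.
Solving gives a = 0.51304, b = 0.29671.
Then c = 839.7 − a·361 − b·307 = 563.40.
At (213, 132): z = 109.3 + 39.2 + 563.40 = 711.8 m.

711.8 m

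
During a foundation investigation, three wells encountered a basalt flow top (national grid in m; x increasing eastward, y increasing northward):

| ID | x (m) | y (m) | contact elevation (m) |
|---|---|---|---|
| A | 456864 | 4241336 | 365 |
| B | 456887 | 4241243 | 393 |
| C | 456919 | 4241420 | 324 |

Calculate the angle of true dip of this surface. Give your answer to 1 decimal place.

Let the plane be z = a·x + b·y + c.
B−A: 23a − 93b = 28;  C−A: 55a + 84b = −41.
Solving gives a = −0.20732, b = −0.35235.
Gradient magnitude |∇z| = √(a² + b²) = √(0.04298 + 0.12415) = 0.40882.
True dip = arctan(0.40882) = 22.2°, dipping toward NNE (azimuth ≈ 030°).

22.2°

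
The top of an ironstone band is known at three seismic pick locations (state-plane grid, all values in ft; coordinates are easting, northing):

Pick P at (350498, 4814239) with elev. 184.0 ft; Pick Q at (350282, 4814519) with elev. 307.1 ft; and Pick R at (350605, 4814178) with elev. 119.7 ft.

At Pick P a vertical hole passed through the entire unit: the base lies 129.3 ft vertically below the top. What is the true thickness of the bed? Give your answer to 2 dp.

Let the plane be z = a·easting + b·northing + c.
Pick Q−Pick P: −216a + 280b = 123.1;  Pick R−Pick P: 107a − 61b = −64.3.
Solving gives a = −0.62529, b = −0.04273.
|∇z| = √(a²+b²) = 0.62675, so dip δ = arctan(0.62675) = 32.08°.
True thickness = vertical thickness × cos δ = 129.3 × cos 32.08° = 109.56 ft.

109.56 ft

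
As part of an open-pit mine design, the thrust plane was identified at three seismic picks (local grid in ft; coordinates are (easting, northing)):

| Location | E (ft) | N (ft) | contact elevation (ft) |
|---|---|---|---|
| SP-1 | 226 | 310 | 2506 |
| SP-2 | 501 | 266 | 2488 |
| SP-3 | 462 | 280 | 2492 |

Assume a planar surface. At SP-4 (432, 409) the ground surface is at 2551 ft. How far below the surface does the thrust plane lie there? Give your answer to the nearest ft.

Let the plane be z = a·E + b·N + c.
SP-2−SP-1: 275a − 44b = −18;  SP-3−SP-1: 236a − 30b = −14.
Solving gives a = −0.03561, b = 0.18650.
Then c = 2506 − a·226 − b·310 = 2456.23.
At (432, 409): z_contact = −15.4 + 76.3 + 2456.23 = 2517.1 ft.
Depth below ground = 2551 − 2517.1 = 34 ft.

34 ft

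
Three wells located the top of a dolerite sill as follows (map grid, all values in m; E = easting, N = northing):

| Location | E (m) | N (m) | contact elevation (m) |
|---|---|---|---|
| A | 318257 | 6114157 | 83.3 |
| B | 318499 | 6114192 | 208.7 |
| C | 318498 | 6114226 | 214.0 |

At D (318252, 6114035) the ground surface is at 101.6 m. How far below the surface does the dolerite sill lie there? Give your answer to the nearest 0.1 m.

41.6 m

Two edge vectors: A→B = (242, 35, 125.4), A→C = (241, 69, 130.7).
Normal n = (A→B) × (A→C) = (-4078.1, -1408, 8263).
So ∂z/∂E = −n_x/n_z = 0.493537456 and ∂z/∂N = −n_y/n_z = 0.170398160.
Intercept c from A: 83.3 − 157071.75 − 1041841.11 = −1198829.56.
At (318252, 6114035): z_contact = 157069.28 + 1041820.32 − 1198829.56 = 60.04 m.
Depth below ground = 101.6 − 60.04 = 41.6 m.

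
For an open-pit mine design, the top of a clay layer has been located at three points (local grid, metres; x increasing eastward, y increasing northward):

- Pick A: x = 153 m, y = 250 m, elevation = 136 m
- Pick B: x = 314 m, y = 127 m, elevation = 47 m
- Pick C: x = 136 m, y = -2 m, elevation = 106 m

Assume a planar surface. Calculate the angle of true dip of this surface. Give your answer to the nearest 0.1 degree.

24.9°

Two edge vectors: Pick A→Pick B = (161, -123, -89), Pick A→Pick C = (-17, -252, -30).
Normal n = (Pick A→Pick B) × (Pick A→Pick C) = (-18738, 6343, -42663).
So ∂z/∂x = −n_x/n_z = −0.43921 and ∂z/∂y = −n_y/n_z = 0.14868.
Gradient magnitude |∇z| = √(a² + b²) = √(0.19291 + 0.02210) = 0.46369.
True dip = arctan(0.46369) = 24.9°, dipping toward ESE (azimuth ≈ 109°).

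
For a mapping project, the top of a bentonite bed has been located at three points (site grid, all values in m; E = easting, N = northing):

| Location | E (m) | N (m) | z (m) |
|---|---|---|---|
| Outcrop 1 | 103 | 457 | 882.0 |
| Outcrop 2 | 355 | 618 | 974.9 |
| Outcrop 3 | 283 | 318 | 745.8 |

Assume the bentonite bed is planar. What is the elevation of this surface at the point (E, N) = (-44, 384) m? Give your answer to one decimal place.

844.5 m

Let the plane be z = a·E + b·N + c.
Outcrop 2−Outcrop 1: 252a + 161b = 92.9;  Outcrop 3−Outcrop 1: 180a − 139b = −136.2.
Solving gives a = −0.14084, b = 0.79747.
Then c = 882 − a·103 − b·457 = 532.06.
At (-44, 384): z = 6.2 + 306.2 + 532.06 = 844.5 m.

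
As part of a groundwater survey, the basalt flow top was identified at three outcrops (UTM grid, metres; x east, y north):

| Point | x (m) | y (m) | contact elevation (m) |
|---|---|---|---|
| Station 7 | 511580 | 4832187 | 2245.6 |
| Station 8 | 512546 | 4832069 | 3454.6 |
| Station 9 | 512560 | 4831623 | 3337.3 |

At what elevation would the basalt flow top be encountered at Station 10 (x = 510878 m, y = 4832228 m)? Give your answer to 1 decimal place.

1353.4 m

Let the plane be z = a·x + b·y + c.
Station 8−Station 7: 966a − 118b = 1209;  Station 9−Station 7: 980a − 564b = 1091.7.
Solving gives a = 1.288620731, b = 0.303454462.
Then c = 2245.6 − a·511580 − b·4832187 = −2123335.70.
At (510878, 4832228): z = 658328.0 + 1466361.2 − 2123335.70 = 1353.4 m.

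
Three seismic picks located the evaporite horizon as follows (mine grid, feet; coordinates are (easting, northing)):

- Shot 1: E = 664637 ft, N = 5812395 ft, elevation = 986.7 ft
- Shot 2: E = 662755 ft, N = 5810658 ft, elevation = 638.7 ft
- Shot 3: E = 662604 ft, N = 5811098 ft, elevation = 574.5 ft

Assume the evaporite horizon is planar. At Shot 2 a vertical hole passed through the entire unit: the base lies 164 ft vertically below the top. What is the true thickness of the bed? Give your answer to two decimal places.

Let the plane be z = a·E + b·N + c.
Shot 2−Shot 1: −1882a − 1737b = −348;  Shot 3−Shot 1: −2033a − 1297b = −412.2.
Solving gives a = 0.24270, b = −0.06262.
|∇z| = √(a²+b²) = 0.25065, so dip δ = arctan(0.25065) = 14.07°.
True thickness = vertical thickness × cos δ = 164 × cos 14.07° = 159.08 ft.

159.08 ft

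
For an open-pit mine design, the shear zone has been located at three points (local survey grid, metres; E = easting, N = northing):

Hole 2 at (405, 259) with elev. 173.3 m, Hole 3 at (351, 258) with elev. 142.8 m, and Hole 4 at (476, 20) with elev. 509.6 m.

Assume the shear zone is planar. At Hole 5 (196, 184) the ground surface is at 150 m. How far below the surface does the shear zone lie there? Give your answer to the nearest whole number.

7 m

Two edge vectors: Hole 2→Hole 3 = (-54, -1, -30.5), Hole 2→Hole 4 = (71, -239, 336.3).
Normal n = (Hole 2→Hole 3) × (Hole 2→Hole 4) = (-7625.8, 15994.7, 12977).
So ∂z/∂E = −n_x/n_z = 0.58764 and ∂z/∂N = −n_y/n_z = −1.23254.
Intercept c from Hole 2: 173.3 − 237.99 + 319.23 = 254.53.
At (196, 184): z_contact = 115.2 − 226.8 + 254.53 = 142.9 m.
Depth below ground = 150 − 142.9 = 7 m.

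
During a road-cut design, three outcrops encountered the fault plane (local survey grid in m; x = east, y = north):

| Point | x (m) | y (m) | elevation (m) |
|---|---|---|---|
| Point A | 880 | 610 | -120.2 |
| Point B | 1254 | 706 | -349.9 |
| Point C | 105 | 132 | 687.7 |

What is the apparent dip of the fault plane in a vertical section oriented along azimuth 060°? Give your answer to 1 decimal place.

Let the plane be z = a·x + b·y + c.
Point B−Point A: 374a + 96b = −229.7;  Point C−Point A: −775a − 478b = 807.9.
Solving gives a = −0.30888, b = −1.18937.
Unit vector along 060° is (sin 60°, cos 60°) = (0.8660, 0.5000).
Slope in that direction = a·(0.8660) + b·(0.5000) = −0.86218.
Apparent dip = arctan|0.86218| = 40.8° (true dip is 50.9°, so apparent ≤ true as expected).

40.8°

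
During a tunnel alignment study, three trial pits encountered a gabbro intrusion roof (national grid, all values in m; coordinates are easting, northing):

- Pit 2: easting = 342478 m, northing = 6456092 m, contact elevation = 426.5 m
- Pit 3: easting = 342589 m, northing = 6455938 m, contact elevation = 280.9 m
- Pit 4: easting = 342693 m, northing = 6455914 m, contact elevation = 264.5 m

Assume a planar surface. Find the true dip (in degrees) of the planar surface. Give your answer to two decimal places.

Two edge vectors: Pit 2→Pit 3 = (111, -154, -145.6), Pit 2→Pit 4 = (215, -178, -162).
Normal n = (Pit 2→Pit 3) × (Pit 2→Pit 4) = (-968.8, -13322, 13352).
So ∂z/∂easting = −n_x/n_z = 0.07256 and ∂z/∂northing = −n_y/n_z = 0.99775.
Gradient magnitude |∇z| = √(a² + b²) = √(0.00526 + 0.99551) = 1.00039.
True dip = arctan(1.00039) = 45.01°, dipping toward S (azimuth ≈ 184°).

45.01°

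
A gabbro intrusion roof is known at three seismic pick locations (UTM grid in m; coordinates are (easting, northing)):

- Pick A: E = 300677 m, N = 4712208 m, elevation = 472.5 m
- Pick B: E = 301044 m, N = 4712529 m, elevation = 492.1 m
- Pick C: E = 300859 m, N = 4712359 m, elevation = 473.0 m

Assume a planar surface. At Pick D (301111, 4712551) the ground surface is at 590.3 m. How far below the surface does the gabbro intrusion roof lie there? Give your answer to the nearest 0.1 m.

Let the plane be z = a·E + b·N + c.
Pick B−Pick A: 367a + 321b = 19.6;  Pick C−Pick A: 182a + 151b = 0.5.
Solving gives a = −0.931480865, b = 1.126023295.
Then c = 472.5 − a·300677 − b·4712208 = −5025508.60.
At (301111, 4712551): z_contact = −280479.13 + 5306442.20 − 5025508.60 = 454.46 m.
Depth below ground = 590.3 − 454.46 = 135.8 m.

135.8 m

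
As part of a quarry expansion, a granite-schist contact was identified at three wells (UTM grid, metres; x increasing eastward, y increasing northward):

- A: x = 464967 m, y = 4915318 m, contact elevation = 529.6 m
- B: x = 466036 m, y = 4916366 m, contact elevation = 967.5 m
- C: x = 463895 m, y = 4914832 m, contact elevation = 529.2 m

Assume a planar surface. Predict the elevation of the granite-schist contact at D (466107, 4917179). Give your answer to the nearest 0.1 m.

1573.9 m

Let the plane be z = a·x + b·y + c.
B−A: 1069a + 1048b = 437.9;  C−A: −1072a − 486b = −0.4.
Solving gives a = −0.351701379, b = 0.776592341.
Then c = 529.6 − a·464967 − b·4915318 = −3653139.18.
At (466107, 4917179): z = −163930.5 + 3818643.6 − 3653139.18 = 1573.9 m.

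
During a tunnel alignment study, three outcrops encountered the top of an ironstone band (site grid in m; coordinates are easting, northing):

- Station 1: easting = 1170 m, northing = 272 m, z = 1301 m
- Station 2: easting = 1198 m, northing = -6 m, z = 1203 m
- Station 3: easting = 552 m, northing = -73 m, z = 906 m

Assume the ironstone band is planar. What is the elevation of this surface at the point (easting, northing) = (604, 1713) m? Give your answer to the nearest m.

1633 m

Let the plane be z = a·easting + b·northing + c.
Station 2−Station 1: 28a − 278b = −98;  Station 3−Station 1: −618a − 345b = −395.
Solving gives a = 0.41882, b = 0.39470.
Then c = 1301 − a·1170 − b·272 = 703.63.
At (604, 1713): z = 253.0 + 676.1 + 703.63 = 1632.7 m.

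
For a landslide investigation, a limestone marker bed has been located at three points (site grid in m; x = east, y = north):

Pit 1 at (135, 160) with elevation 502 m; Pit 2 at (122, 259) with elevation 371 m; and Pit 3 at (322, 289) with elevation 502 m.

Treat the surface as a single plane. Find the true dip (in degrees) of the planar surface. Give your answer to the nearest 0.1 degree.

Two edge vectors: Pit 1→Pit 2 = (-13, 99, -131), Pit 1→Pit 3 = (187, 129, 0).
Normal n = (Pit 1→Pit 2) × (Pit 1→Pit 3) = (16899, -24497, -20190).
So ∂z/∂x = −n_x/n_z = 0.83700 and ∂z/∂y = −n_y/n_z = −1.21332.
Gradient magnitude |∇z| = √(a² + b²) = √(0.70057 + 1.47215) = 1.47402.
True dip = arctan(1.47402) = 55.8°, dipping toward NW (azimuth ≈ 325°).

55.8°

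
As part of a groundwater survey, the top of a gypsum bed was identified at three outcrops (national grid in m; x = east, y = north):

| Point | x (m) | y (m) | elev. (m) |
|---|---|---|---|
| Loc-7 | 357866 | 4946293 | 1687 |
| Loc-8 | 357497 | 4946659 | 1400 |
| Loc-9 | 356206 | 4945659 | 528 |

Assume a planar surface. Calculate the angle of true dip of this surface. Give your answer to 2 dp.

35.85°

Let the plane be z = a·x + b·y + c.
Loc-8−Loc-7: −369a + 366b = −287;  Loc-9−Loc-7: −1660a − 634b = −1159.
Solving gives a = 0.72032, b = −0.05793.
Gradient magnitude |∇z| = √(a² + b²) = √(0.51886 + 0.00336) = 0.72264.
True dip = arctan(0.72264) = 35.85°, dipping toward W (azimuth ≈ 275°).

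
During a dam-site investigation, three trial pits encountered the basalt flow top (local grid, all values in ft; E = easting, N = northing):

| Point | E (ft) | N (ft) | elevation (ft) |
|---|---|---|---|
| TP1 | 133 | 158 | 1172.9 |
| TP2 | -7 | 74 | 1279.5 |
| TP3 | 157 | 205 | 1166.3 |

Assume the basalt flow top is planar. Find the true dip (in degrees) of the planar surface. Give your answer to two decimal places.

46.12°

Two edge vectors: TP1→TP2 = (-140, -84, 106.6), TP1→TP3 = (24, 47, -6.6).
Normal n = (TP1→TP2) × (TP1→TP3) = (-4455.8, 1634.4, -4564).
So ∂z/∂E = −n_x/n_z = −0.97629 and ∂z/∂N = −n_y/n_z = 0.35811.
Gradient magnitude |∇z| = √(a² + b²) = √(0.95315 + 0.12824) = 1.03990.
True dip = arctan(1.03990) = 46.12°, dipping toward ESE (azimuth ≈ 110°).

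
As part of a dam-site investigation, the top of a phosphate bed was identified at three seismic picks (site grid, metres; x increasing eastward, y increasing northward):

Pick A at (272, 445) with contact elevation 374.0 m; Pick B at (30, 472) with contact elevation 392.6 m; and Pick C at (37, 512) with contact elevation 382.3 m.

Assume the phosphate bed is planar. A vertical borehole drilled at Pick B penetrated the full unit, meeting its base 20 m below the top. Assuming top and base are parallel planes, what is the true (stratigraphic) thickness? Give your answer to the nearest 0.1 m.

Two edge vectors: Pick A→Pick B = (-242, 27, 18.6), Pick A→Pick C = (-235, 67, 8.3).
Normal n = (Pick A→Pick B) × (Pick A→Pick C) = (-1022.1, -2362.4, -9869).
So ∂z/∂x = −n_x/n_z = −0.10357 and ∂z/∂y = −n_y/n_z = −0.23938.
|∇z| = √(a²+b²) = 0.26082, so dip δ = arctan(0.26082) = 14.62°.
True thickness = vertical thickness × cos δ = 20 × cos 14.62° = 19.4 m.

19.4 m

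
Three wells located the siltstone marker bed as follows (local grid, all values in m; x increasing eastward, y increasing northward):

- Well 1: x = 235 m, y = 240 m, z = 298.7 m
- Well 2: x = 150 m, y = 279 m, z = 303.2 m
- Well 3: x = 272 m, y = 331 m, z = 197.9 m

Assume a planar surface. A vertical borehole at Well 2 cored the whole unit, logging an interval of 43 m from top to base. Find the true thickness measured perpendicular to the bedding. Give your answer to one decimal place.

29.9 m

Two edge vectors: Well 1→Well 2 = (-85, 39, 4.5), Well 1→Well 3 = (37, 91, -100.8).
Normal n = (Well 1→Well 2) × (Well 1→Well 3) = (-4340.7, -8401.5, -9178).
So ∂z/∂x = −n_x/n_z = −0.47295 and ∂z/∂y = −n_y/n_z = −0.91540.
|∇z| = √(a²+b²) = 1.03035, so dip δ = arctan(1.03035) = 45.86°.
True thickness = vertical thickness × cos δ = 43 × cos 45.86° = 29.9 m.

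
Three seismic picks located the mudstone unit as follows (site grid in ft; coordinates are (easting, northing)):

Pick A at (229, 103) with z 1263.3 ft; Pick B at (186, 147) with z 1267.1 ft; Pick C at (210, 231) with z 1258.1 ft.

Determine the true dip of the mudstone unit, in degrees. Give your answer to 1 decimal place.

Let the plane be z = a·E + b·N + c.
Pick B−Pick A: −43a + 44b = 3.8;  Pick C−Pick A: −19a + 128b = −5.2.
Solving gives a = −0.15321, b = −0.06337.
Gradient magnitude |∇z| = √(a² + b²) = √(0.02347 + 0.00402) = 0.16580.
True dip = arctan(0.16580) = 9.4°, dipping toward ENE (azimuth ≈ 068°).

9.4°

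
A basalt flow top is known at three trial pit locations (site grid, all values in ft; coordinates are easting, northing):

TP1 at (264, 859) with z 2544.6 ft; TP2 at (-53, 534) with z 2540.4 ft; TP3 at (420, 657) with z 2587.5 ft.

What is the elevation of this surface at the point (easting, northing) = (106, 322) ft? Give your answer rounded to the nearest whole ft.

2585 ft

Let the plane be z = a·easting + b·northing + c.
TP2−TP1: −317a − 325b = −4.2;  TP3−TP1: 156a − 202b = 42.9.
Solving gives a = 0.12891, b = −0.11282.
Then c = 2544.6 − a·264 − b·859 = 2607.48.
At (106, 322): z = 13.7 − 36.3 + 2607.48 = 2584.8 ft.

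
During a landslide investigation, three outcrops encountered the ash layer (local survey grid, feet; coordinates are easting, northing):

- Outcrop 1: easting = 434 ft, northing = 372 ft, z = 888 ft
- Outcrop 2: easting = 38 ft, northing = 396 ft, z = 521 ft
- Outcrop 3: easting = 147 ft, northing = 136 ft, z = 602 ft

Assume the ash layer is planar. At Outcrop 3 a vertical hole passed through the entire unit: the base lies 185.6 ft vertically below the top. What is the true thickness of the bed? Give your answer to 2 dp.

Let the plane be z = a·easting + b·northing + c.
Outcrop 2−Outcrop 1: −396a + 24b = −367;  Outcrop 3−Outcrop 1: −287a − 236b = −286.
Solving gives a = 0.93156, b = 0.07900.
|∇z| = √(a²+b²) = 0.93490, so dip δ = arctan(0.93490) = 43.07°.
True thickness = vertical thickness × cos δ = 185.6 × cos 43.07° = 135.58 ft.

135.58 ft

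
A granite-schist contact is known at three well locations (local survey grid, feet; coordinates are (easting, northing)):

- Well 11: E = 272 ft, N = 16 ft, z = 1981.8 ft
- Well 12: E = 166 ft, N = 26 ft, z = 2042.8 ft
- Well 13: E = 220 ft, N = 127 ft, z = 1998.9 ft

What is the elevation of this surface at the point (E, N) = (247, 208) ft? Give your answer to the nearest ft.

1973 ft

Two edge vectors: Well 11→Well 12 = (-106, 10, 61), Well 11→Well 13 = (-52, 111, 17.1).
Normal n = (Well 11→Well 12) × (Well 11→Well 13) = (-6600, -1359.4, -11246).
So ∂z/∂E = −n_x/n_z = −0.58688 and ∂z/∂N = −n_y/n_z = −0.12088.
Intercept c from Well 11: 1981.8 + 159.63 + 1.93 = 2143.36.
At (247, 208): z = −145.0 − 25.1 + 2143.36 = 1973.3 ft.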